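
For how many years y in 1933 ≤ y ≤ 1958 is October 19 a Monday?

3

Day of week of October 19 in each year:
1933: Thu, 1934: Fri, 1935: Sat, 1936: Mon ✓, 1937: Tue, 1938: Wed, 1939: Thu, 1940: Sat, 1941: Sun, 1942: Mon ✓, 1943: Tue, 1944: Thu, 1945: Fri, 1946: Sat, 1947: Sun, 1948: Tue, 1949: Wed, 1950: Thu, 1951: Fri, 1952: Sun, 1953: Mon ✓, 1954: Tue, 1955: Wed, 1956: Fri, 1957: Sat, 1958: Sun
Mondays: 1936, 1942, 1953.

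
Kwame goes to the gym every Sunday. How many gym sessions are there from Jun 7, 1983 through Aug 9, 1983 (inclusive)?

9

Jun 7, 1983 is a Tuesday.
From Jun 7, 1983 to Aug 9, 1983 is 64 days inclusive.
64 = 7 × 9 + 1, so there are 9 full weeks plus 1 extra day.
Each full week contributes one Sunday: 9 so far.
The 1 extra day is Tue — none qualify.
Total: 9 + 0 = 9.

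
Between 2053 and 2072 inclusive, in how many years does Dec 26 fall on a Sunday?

Day of week of December 26 in each year:
2053: Fri, 2054: Sat, 2055: Sun ✓, 2056: Tue, 2057: Wed, 2058: Thu, 2059: Fri, 2060: Sun ✓, 2061: Mon, 2062: Tue, 2063: Wed, 2064: Fri, 2065: Sat, 2066: Sun ✓, 2067: Mon, 2068: Wed, 2069: Thu, 2070: Fri, 2071: Sat, 2072: Mon
Sundays: 2055, 2060, 2066.

3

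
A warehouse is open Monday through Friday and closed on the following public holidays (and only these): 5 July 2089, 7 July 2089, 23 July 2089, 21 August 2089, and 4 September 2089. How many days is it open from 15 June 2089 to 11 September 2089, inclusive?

61 working days

15 June 2089 is a Wednesday.
The range spans 89 days (inclusive of both endpoints).
89 = 7 × 12 + 5, so there are 12 full weeks plus 5 extra days.
Each full week contributes 5 weekdays (Mon–Fri): 12 × 5 = 60.
The 5 extra days are Wed, Thu, Fri, Sat, Sun — 3 of them qualify.
Total: 60 + 3 = 63.
Holidays: 5 July 2089 (Tue); 7 July 2089 (Thu); 23 July 2089 (Sat); 21 August 2089 (Sun); 4 September 2089 (Sun).
2 of the 5 holidays fall on weekdays; the rest are weekends and were already excluded.
Business days: 63 − 2 = 61.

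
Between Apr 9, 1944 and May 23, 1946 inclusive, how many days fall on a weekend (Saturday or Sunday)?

221

Apr 9, 1944 is a Sunday.
From Apr 9, 1944 to May 23, 1946 is 775 days inclusive.
775 = 7 × 110 + 5, so there are 110 full weeks plus 5 extra days.
Each full week contributes 2 weekend days (Sat, Sun): 110 × 2 = 220.
The 5 extra days are Sun, Mon, Tue, Wed, Thu — 1 of them qualifies.
Total: 220 + 1 = 221.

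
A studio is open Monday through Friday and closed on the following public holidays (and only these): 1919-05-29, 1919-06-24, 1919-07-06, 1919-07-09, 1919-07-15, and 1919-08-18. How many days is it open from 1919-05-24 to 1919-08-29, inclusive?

65

1919-05-24 is a Saturday.
From 1919-05-24 to 1919-08-29 is 98 days inclusive.
98 = 7 × 14, so the span is exactly 14 full weeks.
Each full week contributes 5 weekdays (Mon–Fri): 14 × 5 = 70.
Holidays: 1919-05-29 (Thu); 1919-06-24 (Tue); 1919-07-06 (Sun); 1919-07-09 (Wed); 1919-07-15 (Tue); 1919-08-18 (Mon).
5 of the 6 holidays fall on weekdays; the rest are weekends and were already excluded.
Business days: 70 − 5 = 65.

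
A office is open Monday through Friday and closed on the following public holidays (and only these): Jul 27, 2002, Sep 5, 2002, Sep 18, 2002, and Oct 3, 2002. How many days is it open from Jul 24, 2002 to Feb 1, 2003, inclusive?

135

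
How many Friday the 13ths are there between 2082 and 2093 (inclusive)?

21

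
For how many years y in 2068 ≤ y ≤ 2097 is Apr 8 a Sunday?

Day of week of April 8 in each year:
2068: Sun ✓, 2069: Mon, 2070: Tue, 2071: Wed, 2072: Fri, 2073: Sat, 2074: Sun ✓, 2075: Mon, 2076: Wed, 2077: Thu, 2078: Fri, 2079: Sat, 2080: Mon, 2081: Tue, 2082: Wed, 2083: Thu, 2084: Sat, 2085: Sun ✓, 2086: Mon, 2087: Tue, 2088: Thu, 2089: Fri, 2090: Sat, 2091: Sun ✓, 2092: Tue, 2093: Wed, 2094: Thu, 2095: Fri, 2096: Sun ✓, 2097: Mon
Sundays: 2068, 2074, 2085, 2091, 2096.

5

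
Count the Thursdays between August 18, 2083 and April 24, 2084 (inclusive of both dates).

36 Thursdays

August 18, 2083 is a Wednesday.
That's 251 days from start to end, counting both.
251 = 7 × 35 + 6, so there are 35 full weeks plus 6 extra days.
Each full week contributes one Thursday: 35 so far.
The 6 extra days are Wed, Thu, Fri, Sat, Sun, Mon — 1 of them qualifies.
Total: 35 + 1 = 36.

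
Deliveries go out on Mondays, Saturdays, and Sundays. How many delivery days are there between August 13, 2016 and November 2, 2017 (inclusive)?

192

August 13, 2016 is a Saturday.
The range spans 447 days (inclusive of both endpoints).
447 = 7 × 63 + 6, so there are 63 full weeks plus 6 extra days.
Each full week contributes 3 days from the set (Mon, Sat, Sun): 63 × 3 = 189.
The 6 extra days are Sat, Sun, Mon, Tue, Wed, Thu — 3 of them qualify.
Total: 189 + 3 = 192.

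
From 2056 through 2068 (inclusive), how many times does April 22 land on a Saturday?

Day of week of April 22 in each year:
2056: Sat ✓, 2057: Sun, 2058: Mon, 2059: Tue, 2060: Thu, 2061: Fri, 2062: Sat ✓, 2063: Sun, 2064: Tue, 2065: Wed, 2066: Thu, 2067: Fri, 2068: Sun
Saturdays: 2056, 2062.

2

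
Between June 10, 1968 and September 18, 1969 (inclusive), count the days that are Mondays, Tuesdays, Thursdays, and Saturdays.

267

June 10, 1968 is a Monday.
That's 466 days from start to end, counting both.
466 = 7 × 66 + 4, so there are 66 full weeks plus 4 extra days.
Each full week contributes 4 days from the set (Mon, Tue, Thu, Sat): 66 × 4 = 264.
The 4 extra days are Mon, Tue, Wed, Thu — 3 of them qualify.
Total: 264 + 3 = 267.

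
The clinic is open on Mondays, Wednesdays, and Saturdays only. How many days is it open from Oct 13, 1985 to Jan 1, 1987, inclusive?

191

Oct 13, 1985 is a Sunday.
The range spans 446 days (inclusive of both endpoints).
446 = 7 × 63 + 5, so there are 63 full weeks plus 5 extra days.
Each full week contributes 3 days from the set (Mon, Wed, Sat): 63 × 3 = 189.
The 5 extra days are Sun, Mon, Tue, Wed, Thu — 2 of them qualify.
Total: 189 + 2 = 191.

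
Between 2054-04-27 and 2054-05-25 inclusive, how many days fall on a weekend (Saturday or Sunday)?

2054-04-27 is a Monday.
The range spans 29 days (inclusive of both endpoints).
29 = 7 × 4 + 1, so there are 4 full weeks plus 1 extra day.
Each full week contributes 2 weekend days (Sat, Sun): 4 × 2 = 8.
The 1 extra day is Mon — none qualify.
Total: 8 + 0 = 8.

8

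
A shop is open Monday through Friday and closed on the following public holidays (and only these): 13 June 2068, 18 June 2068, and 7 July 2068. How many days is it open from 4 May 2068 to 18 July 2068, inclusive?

4 May 2068 is a Friday.
From 4 May 2068 to 18 July 2068 is 76 days inclusive.
76 = 7 × 10 + 6, so there are 10 full weeks plus 6 extra days.
Each full week contributes 5 weekdays (Mon–Fri): 10 × 5 = 50.
The 6 extra days are Fri, Sat, Sun, Mon, Tue, Wed — 4 of them qualify.
Total: 50 + 4 = 54.
Holidays: 13 June 2068 (Wed); 18 June 2068 (Mon); 7 July 2068 (Sat).
2 of the 3 holidays fall on weekdays; the rest are weekends and were already excluded.
Business days: 54 − 2 = 52.

52 business days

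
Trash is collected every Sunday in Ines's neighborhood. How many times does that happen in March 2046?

Mar 1, 2046 is a Thursday.
The range spans 31 days (inclusive of both endpoints).
31 = 7 × 4 + 3, so there are 4 full weeks plus 3 extra days.
Each full week contributes one Sunday: 4 so far.
The 3 extra days are Thu, Fri, Sat — none qualify.
Total: 4 + 0 = 4.

4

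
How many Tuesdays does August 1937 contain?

1937-08-01 is a Sunday.
That's 31 days from start to end, counting both.
31 = 7 × 4 + 3, so there are 4 full weeks plus 3 extra days.
Each full week contributes one Tuesday: 4 so far.
The 3 extra days are Sun, Mon, Tue — 1 of them qualifies.
Total: 4 + 1 = 5.

5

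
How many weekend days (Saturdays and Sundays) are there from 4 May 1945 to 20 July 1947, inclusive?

232

4 May 1945 is a Friday.
That's 808 days from start to end, counting both.
808 = 7 × 115 + 3, so there are 115 full weeks plus 3 extra days.
Each full week contributes 2 weekend days (Sat, Sun): 115 × 2 = 230.
The 3 extra days are Friday, Saturday, Sunday — 2 of them qualify.
Total: 230 + 2 = 232.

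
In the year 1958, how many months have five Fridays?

4

A month has five Fridays exactly when Friday falls within its first (length − 28) days.
Jan: 31 days, starts Wed → 5 of Wed, Thu, Fri ✓
Feb: 28 days, starts Sat → 5 of (none)
Mar: 31 days, starts Sat → 5 of Sat, Sun, Mon
Apr: 30 days, starts Tue → 5 of Tue, Wed
May: 31 days, starts Thu → 5 of Thu, Fri, Sat ✓
Jun: 30 days, starts Sun → 5 of Sun, Mon
Jul: 31 days, starts Tue → 5 of Tue, Wed, Thu
Aug: 31 days, starts Fri → 5 of Fri, Sat, Sun ✓
Sep: 30 days, starts Mon → 5 of Mon, Tue
Oct: 31 days, starts Wed → 5 of Wed, Thu, Fri ✓
Nov: 30 days, starts Sat → 5 of Sat, Sun
Dec: 31 days, starts Mon → 5 of Mon, Tue, Wed
Months with five Fridays: Jan, May, Aug, Oct.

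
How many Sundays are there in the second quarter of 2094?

13

1 April 2094 is a Thursday.
The range spans 91 days (inclusive of both endpoints).
91 = 7 × 13, so the span is exactly 13 full weeks.
Each full week contributes one Sunday: 13 so far.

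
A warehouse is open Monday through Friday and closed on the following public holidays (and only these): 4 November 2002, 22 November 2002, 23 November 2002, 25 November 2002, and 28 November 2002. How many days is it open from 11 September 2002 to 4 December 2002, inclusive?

11 September 2002 is a Wednesday.
That's 85 days from start to end, counting both.
85 = 7 × 12 + 1, so there are 12 full weeks plus 1 extra day.
Each full week contributes 5 weekdays (Mon–Fri): 12 × 5 = 60.
The 1 extra day is Wednesday — 1 of them qualifies.
Total: 60 + 1 = 61.
Holidays: 4 November 2002 (Mon); 22 November 2002 (Fri); 23 November 2002 (Sat); 25 November 2002 (Mon); 28 November 2002 (Thu).
4 of the 5 holidays fall on weekdays; the rest are weekends and were already excluded.
Business days: 61 − 4 = 57.

57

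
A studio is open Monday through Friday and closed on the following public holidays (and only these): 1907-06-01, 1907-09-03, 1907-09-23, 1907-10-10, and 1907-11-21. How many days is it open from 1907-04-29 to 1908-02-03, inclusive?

197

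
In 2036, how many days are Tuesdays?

Jan 1, 2036 is a Tuesday.
The range spans 366 days (inclusive of both endpoints).
366 = 7 × 52 + 2, so there are 52 full weeks plus 2 extra days.
Each full week contributes one Tuesday: 52 so far.
The 2 extra days are Tuesday, Wednesday — 1 of them qualifies.
Total: 52 + 1 = 53.

53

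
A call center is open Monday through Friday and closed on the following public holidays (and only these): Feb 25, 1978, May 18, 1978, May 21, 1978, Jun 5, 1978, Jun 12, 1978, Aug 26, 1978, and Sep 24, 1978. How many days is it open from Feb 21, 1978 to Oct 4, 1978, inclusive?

159

Feb 21, 1978 is a Tuesday.
From Feb 21, 1978 to Oct 4, 1978 is 226 days inclusive.
226 = 7 × 32 + 2, so there are 32 full weeks plus 2 extra days.
Each full week contributes 5 weekdays (Mon–Fri): 32 × 5 = 160.
The 2 extra days are Tue, Wed — 2 of them qualify.
Total: 160 + 2 = 162.
Holidays: Feb 25, 1978 (Sat); May 18, 1978 (Thu); May 21, 1978 (Sun); Jun 5, 1978 (Mon); Jun 12, 1978 (Mon); Aug 26, 1978 (Sat); Sep 24, 1978 (Sun).
3 of the 7 holidays fall on weekdays; the rest are weekends and were already excluded.
Business days: 162 − 3 = 159.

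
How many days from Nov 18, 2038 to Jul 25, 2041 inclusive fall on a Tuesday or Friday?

280

Nov 18, 2038 is a Thursday.
From Nov 18, 2038 to Jul 25, 2041 is 981 days inclusive.
981 = 7 × 140 + 1, so there are 140 full weeks plus 1 extra day.
Each full week contributes 2 days from the set (Tue, Fri): 140 × 2 = 280.
The 1 extra day is Thu — none qualify.
Total: 280 + 0 = 280.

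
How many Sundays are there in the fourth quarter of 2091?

1 October 2091 is a Monday.
That's 92 days from start to end, counting both.
92 = 7 × 13 + 1, so there are 13 full weeks plus 1 extra day.
Each full week contributes one Sunday: 13 so far.
The 1 extra day is Mon — none qualify.
Total: 13 + 0 = 13.

13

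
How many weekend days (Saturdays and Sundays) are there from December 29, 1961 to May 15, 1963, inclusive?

December 29, 1961 is a Friday.
From December 29, 1961 to May 15, 1963 is 503 days inclusive.
503 = 7 × 71 + 6, so there are 71 full weeks plus 6 extra days.
Each full week contributes 2 weekend days (Sat, Sun): 71 × 2 = 142.
The 6 extra days are Fri, Sat, Sun, Mon, Tue, Wed — 2 of them qualify.
Total: 142 + 2 = 144.

144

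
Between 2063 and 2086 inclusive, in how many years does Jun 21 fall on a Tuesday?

Day of week of June 21 in each year:
2063: Thu, 2064: Sat, 2065: Sun, 2066: Mon, 2067: Tue ✓, 2068: Thu, 2069: Fri, 2070: Sat, 2071: Sun, 2072: Tue ✓, 2073: Wed, 2074: Thu, 2075: Fri, 2076: Sun, 2077: Mon, 2078: Tue ✓, 2079: Wed, 2080: Fri, 2081: Sat, 2082: Sun, 2083: Mon, 2084: Wed, 2085: Thu, 2086: Fri
Tuesdays: 2067, 2072, 2078.

3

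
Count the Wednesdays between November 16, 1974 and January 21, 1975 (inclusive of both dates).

November 16, 1974 is a Saturday.
From November 16, 1974 to January 21, 1975 is 67 days inclusive.
67 = 7 × 9 + 4, so there are 9 full weeks plus 4 extra days.
Each full week contributes one Wednesday: 9 so far.
The 4 extra days are Saturday, Sunday, Monday, Tuesday — none qualify.
Total: 9 + 0 = 9.

9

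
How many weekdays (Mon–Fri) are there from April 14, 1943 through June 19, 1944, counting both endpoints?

April 14, 1943 is a Wednesday.
The range spans 433 days (inclusive of both endpoints).
433 = 7 × 61 + 6, so there are 61 full weeks plus 6 extra days.
Each full week contributes 5 weekdays (Mon–Fri): 61 × 5 = 305.
The 6 extra days are Wed, Thu, Fri, Sat, Sun, Mon — 4 of them qualify.
Total: 305 + 4 = 309.

309 weekdays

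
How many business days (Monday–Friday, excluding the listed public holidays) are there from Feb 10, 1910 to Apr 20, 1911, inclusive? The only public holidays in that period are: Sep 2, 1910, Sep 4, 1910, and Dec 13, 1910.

Feb 10, 1910 is a Thursday.
From Feb 10, 1910 to Apr 20, 1911 is 435 days inclusive.
435 = 7 × 62 + 1, so there are 62 full weeks plus 1 extra day.
Each full week contributes 5 weekdays (Mon–Fri): 62 × 5 = 310.
The 1 extra day is Thu — 1 of them qualifies.
Total: 310 + 1 = 311.
Holidays: Sep 2, 1910 (Fri); Sep 4, 1910 (Sun); Dec 13, 1910 (Tue).
2 of the 3 holidays fall on weekdays; the rest are weekends and were already excluded.
Business days: 311 − 2 = 309.

309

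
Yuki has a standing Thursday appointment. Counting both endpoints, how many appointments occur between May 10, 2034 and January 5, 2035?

35

May 10, 2034 is a Wednesday.
The range spans 241 days (inclusive of both endpoints).
241 = 7 × 34 + 3, so there are 34 full weeks plus 3 extra days.
Each full week contributes one Thursday: 34 so far.
The 3 extra days are Wed, Thu, Fri — 1 of them qualifies.
Total: 34 + 1 = 35.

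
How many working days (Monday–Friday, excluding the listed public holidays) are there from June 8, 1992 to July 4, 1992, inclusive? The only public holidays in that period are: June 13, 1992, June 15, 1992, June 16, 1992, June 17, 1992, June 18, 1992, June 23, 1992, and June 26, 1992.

14

June 8, 1992 is a Monday.
That's 27 days from start to end, counting both.
27 = 7 × 3 + 6, so there are 3 full weeks plus 6 extra days.
Each full week contributes 5 weekdays (Mon–Fri): 3 × 5 = 15.
The 6 extra days are Mon, Tue, Wed, Thu, Fri, Sat — 5 of them qualify.
Total: 15 + 5 = 20.
Holidays: June 13, 1992 (Sat); June 15, 1992 (Mon); June 16, 1992 (Tue); June 17, 1992 (Wed); June 18, 1992 (Thu); June 23, 1992 (Tue); June 26, 1992 (Fri).
6 of the 7 holidays fall on weekdays; the rest are weekends and were already excluded.
Business days: 20 − 6 = 14.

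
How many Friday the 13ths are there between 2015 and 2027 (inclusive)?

23

Friday-the-13ths by year:
2015: Feb, Mar, Nov
2016: May
2017: Jan, Oct
2018: Apr, Jul
2019: Sep, Dec
2020: Mar, Nov
2021: Aug
2022: May
2023: Jan, Oct
2024: Sep, Dec
2025: Jun
2026: Feb, Mar, Nov
2027: Aug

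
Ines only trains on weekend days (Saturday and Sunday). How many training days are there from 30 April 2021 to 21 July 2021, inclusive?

30 April 2021 is a Friday.
From 30 April 2021 to 21 July 2021 is 83 days inclusive.
83 = 7 × 11 + 6, so there are 11 full weeks plus 6 extra days.
Each full week contributes 2 weekend days (Sat, Sun): 11 × 2 = 22.
The 6 extra days are Fri, Sat, Sun, Mon, Tue, Wed — 2 of them qualify.
Total: 22 + 2 = 24.

24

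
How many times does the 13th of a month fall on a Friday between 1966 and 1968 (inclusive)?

5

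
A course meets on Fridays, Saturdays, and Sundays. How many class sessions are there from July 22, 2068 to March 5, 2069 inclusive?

97

July 22, 2068 is a Sunday.
That's 227 days from start to end, counting both.
227 = 7 × 32 + 3, so there are 32 full weeks plus 3 extra days.
Each full week contributes 3 days from the set (Fri, Sat, Sun): 32 × 3 = 96.
The 3 extra days are Sunday, Monday, Tuesday — 1 of them qualifies.
Total: 96 + 1 = 97.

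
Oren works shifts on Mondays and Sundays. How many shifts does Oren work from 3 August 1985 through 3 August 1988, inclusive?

314

3 August 1985 is a Saturday.
The range spans 1097 days (inclusive of both endpoints).
1097 = 7 × 156 + 5, so there are 156 full weeks plus 5 extra days.
Each full week contributes 2 days from the set (Mon, Sun): 156 × 2 = 312.
The 5 extra days are Sat, Sun, Mon, Tue, Wed — 2 of them qualify.
Total: 312 + 2 = 314.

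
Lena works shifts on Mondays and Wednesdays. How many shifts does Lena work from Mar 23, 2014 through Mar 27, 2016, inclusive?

210

Mar 23, 2014 is a Sunday.
The range spans 736 days (inclusive of both endpoints).
736 = 7 × 105 + 1, so there are 105 full weeks plus 1 extra day.
Each full week contributes 2 days from the set (Mon, Wed): 105 × 2 = 210.
The 1 extra day is Sun — none qualify.
Total: 210 + 0 = 210.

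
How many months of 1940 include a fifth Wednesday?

4

A month has five Wednesdays exactly when Wednesday falls within its first (length − 28) days.
Jan: 31 days, starts Mon → 5 of Mon, Tue, Wed ✓
Feb: 29 days, starts Thu → 5 of Thu
Mar: 31 days, starts Fri → 5 of Fri, Sat, Sun
Apr: 30 days, starts Mon → 5 of Mon, Tue
May: 31 days, starts Wed → 5 of Wed, Thu, Fri ✓
Jun: 30 days, starts Sat → 5 of Sat, Sun
Jul: 31 days, starts Mon → 5 of Mon, Tue, Wed ✓
Aug: 31 days, starts Thu → 5 of Thu, Fri, Sat
Sep: 30 days, starts Sun → 5 of Sun, Mon
Oct: 31 days, starts Tue → 5 of Tue, Wed, Thu ✓
Nov: 30 days, starts Fri → 5 of Fri, Sat
Dec: 31 days, starts Sun → 5 of Sun, Mon, Tue
Months with five Wednesdays: Jan, May, Jul, Oct.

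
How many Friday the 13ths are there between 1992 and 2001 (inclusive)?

16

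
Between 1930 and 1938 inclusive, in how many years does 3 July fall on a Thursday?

1

Day of week of July 3 in each year:
1930: Thu ✓, 1931: Fri, 1932: Sun, 1933: Mon, 1934: Tue, 1935: Wed, 1936: Fri, 1937: Sat, 1938: Sun
Thursdays: 1930.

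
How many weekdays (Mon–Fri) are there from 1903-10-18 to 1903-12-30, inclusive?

1903-10-18 is a Sunday.
From 1903-10-18 to 1903-12-30 is 74 days inclusive.
74 = 7 × 10 + 4, so there are 10 full weeks plus 4 extra days.
Each full week contributes 5 weekdays (Mon–Fri): 10 × 5 = 50.
The 4 extra days are Sun, Mon, Tue, Wed — 3 of them qualify.
Total: 50 + 3 = 53.

53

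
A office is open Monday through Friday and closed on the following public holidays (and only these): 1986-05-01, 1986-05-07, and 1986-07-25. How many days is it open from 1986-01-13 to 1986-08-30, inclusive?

162

1986-01-13 is a Monday.
That's 230 days from start to end, counting both.
230 = 7 × 32 + 6, so there are 32 full weeks plus 6 extra days.
Each full week contributes 5 weekdays (Mon–Fri): 32 × 5 = 160.
The 6 extra days are Mon, Tue, Wed, Thu, Fri, Sat — 5 of them qualify.
Total: 160 + 5 = 165.
Holidays: 1986-05-01 (Thu); 1986-05-07 (Wed); 1986-07-25 (Fri).
All 3 holidays fall on weekdays, so subtract 3.
Business days: 165 − 3 = 162.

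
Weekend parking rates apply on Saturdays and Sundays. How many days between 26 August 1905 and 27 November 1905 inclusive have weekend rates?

28

26 August 1905 is a Saturday.
The range spans 94 days (inclusive of both endpoints).
94 = 7 × 13 + 3, so there are 13 full weeks plus 3 extra days.
Each full week contributes 2 weekend days (Sat, Sun): 13 × 2 = 26.
The 3 extra days are Saturday, Sunday, Monday — 2 of them qualify.
Total: 26 + 2 = 28.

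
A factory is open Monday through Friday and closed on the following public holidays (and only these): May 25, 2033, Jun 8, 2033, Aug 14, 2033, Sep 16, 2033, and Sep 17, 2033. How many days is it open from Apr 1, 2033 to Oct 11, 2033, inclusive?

Apr 1, 2033 is a Friday.
From Apr 1, 2033 to Oct 11, 2033 is 194 days inclusive.
194 = 7 × 27 + 5, so there are 27 full weeks plus 5 extra days.
Each full week contributes 5 weekdays (Mon–Fri): 27 × 5 = 135.
The 5 extra days are Friday, Saturday, Sunday, Monday, Tuesday — 3 of them qualify.
Total: 135 + 3 = 138.
Holidays: May 25, 2033 (Wed); Jun 8, 2033 (Wed); Aug 14, 2033 (Sun); Sep 16, 2033 (Fri); Sep 17, 2033 (Sat).
3 of the 5 holidays fall on weekdays; the rest are weekends and were already excluded.
Business days: 138 − 3 = 135.

135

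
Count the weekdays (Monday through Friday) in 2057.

2057-01-01 is a Monday.
The range spans 365 days (inclusive of both endpoints).
365 = 7 × 52 + 1, so there are 52 full weeks plus 1 extra day.
Each full week contributes 5 weekdays (Mon–Fri): 52 × 5 = 260.
The 1 extra day is Monday — 1 of them qualifies.
Total: 260 + 1 = 261.

261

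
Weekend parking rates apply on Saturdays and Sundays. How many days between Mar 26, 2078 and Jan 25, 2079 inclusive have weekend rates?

88

Mar 26, 2078 is a Saturday.
That's 306 days from start to end, counting both.
306 = 7 × 43 + 5, so there are 43 full weeks plus 5 extra days.
Each full week contributes 2 weekend days (Sat, Sun): 43 × 2 = 86.
The 5 extra days are Saturday, Sunday, Monday, Tuesday, Wednesday — 2 of them qualify.
Total: 86 + 2 = 88.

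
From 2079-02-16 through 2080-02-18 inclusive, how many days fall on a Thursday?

2079-02-16 is a Thursday.
From 2079-02-16 to 2080-02-18 is 368 days inclusive.
368 = 7 × 52 + 4, so there are 52 full weeks plus 4 extra days.
Each full week contributes one Thursday: 52 so far.
The 4 extra days are Thursday, Friday, Saturday, Sunday — 1 of them qualifies.
Total: 52 + 1 = 53.

53 Thursdays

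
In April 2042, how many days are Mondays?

1 April 2042 is a Tuesday.
From 1 April 2042 to 30 April 2042 is 30 days inclusive.
30 = 7 × 4 + 2, so there are 4 full weeks plus 2 extra days.
Each full week contributes one Monday: 4 so far.
The 2 extra days are Tuesday, Wednesday — none qualify.
Total: 4 + 0 = 4.

4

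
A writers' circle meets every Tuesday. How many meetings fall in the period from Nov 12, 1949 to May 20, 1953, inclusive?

Nov 12, 1949 is a Saturday.
The range spans 1286 days (inclusive of both endpoints).
1286 = 7 × 183 + 5, so there are 183 full weeks plus 5 extra days.
Each full week contributes one Tuesday: 183 so far.
The 5 extra days are Sat, Sun, Mon, Tue, Wed — 1 of them qualifies.
Total: 183 + 1 = 184.

184 Tuesdays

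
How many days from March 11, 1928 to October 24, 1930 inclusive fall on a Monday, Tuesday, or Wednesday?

March 11, 1928 is a Sunday.
The range spans 958 days (inclusive of both endpoints).
958 = 7 × 136 + 6, so there are 136 full weeks plus 6 extra days.
Each full week contributes 3 days from the set (Mon, Tue, Wed): 136 × 3 = 408.
The 6 extra days are Sun, Mon, Tue, Wed, Thu, Fri — 3 of them qualify.
Total: 408 + 3 = 411.

411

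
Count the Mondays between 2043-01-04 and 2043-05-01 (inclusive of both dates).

2043-01-04 is a Sunday.
That's 118 days from start to end, counting both.
118 = 7 × 16 + 6, so there are 16 full weeks plus 6 extra days.
Each full week contributes one Monday: 16 so far.
The 6 extra days are Sunday, Monday, Tuesday, Wednesday, Thursday, Friday — 1 of them qualifies.
Total: 16 + 1 = 17.

17 Mondays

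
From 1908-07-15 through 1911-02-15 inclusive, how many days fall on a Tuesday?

1908-07-15 is a Wednesday.
That's 946 days from start to end, counting both.
946 = 7 × 135 + 1, so there are 135 full weeks plus 1 extra day.
Each full week contributes one Tuesday: 135 so far.
The 1 extra day is Wednesday — none qualify.
Total: 135 + 0 = 135.

135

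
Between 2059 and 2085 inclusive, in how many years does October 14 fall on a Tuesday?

Day of week of October 14 in each year:
2059: Tue ✓, 2060: Thu, 2061: Fri, 2062: Sat, 2063: Sun, 2064: Tue ✓, 2065: Wed, 2066: Thu, 2067: Fri, 2068: Sun, 2069: Mon, 2070: Tue ✓, 2071: Wed, 2072: Fri, 2073: Sat, 2074: Sun, 2075: Mon, 2076: Wed, 2077: Thu, 2078: Fri, 2079: Sat, 2080: Mon, 2081: Tue ✓, 2082: Wed, 2083: Thu, 2084: Sat, 2085: Sun
Tuesdays: 2059, 2064, 2070, 2081.

4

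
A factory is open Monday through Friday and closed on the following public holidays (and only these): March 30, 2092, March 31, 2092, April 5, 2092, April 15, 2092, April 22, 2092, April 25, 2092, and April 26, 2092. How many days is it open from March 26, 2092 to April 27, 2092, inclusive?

19 working days

March 26, 2092 is a Wednesday.
That's 33 days from start to end, counting both.
33 = 7 × 4 + 5, so there are 4 full weeks plus 5 extra days.
Each full week contributes 5 weekdays (Mon–Fri): 4 × 5 = 20.
The 5 extra days are Wed, Thu, Fri, Sat, Sun — 3 of them qualify.
Total: 20 + 3 = 23.
Holidays: March 30, 2092 (Sun); March 31, 2092 (Mon); April 5, 2092 (Sat); April 15, 2092 (Tue); April 22, 2092 (Tue); April 25, 2092 (Fri); April 26, 2092 (Sat).
4 of the 7 holidays fall on weekdays; the rest are weekends and were already excluded.
Business days: 23 − 4 = 19.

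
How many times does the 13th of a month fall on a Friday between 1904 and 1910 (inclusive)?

Friday-the-13ths by year:
1904: May
1905: Jan, Oct
1906: Apr, Jul
1907: Sep, Dec
1908: Mar, Nov
1909: Aug
1910: May

11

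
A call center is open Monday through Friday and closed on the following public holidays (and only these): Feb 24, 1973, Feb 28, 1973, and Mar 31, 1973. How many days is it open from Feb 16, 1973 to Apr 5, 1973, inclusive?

34 working days

Feb 16, 1973 is a Friday.
The range spans 49 days (inclusive of both endpoints).
49 = 7 × 7, so the span is exactly 7 full weeks.
Each full week contributes 5 weekdays (Mon–Fri): 7 × 5 = 35.
Total: 35.
Holidays: Feb 24, 1973 (Sat); Feb 28, 1973 (Wed); Mar 31, 1973 (Sat).
1 of the 3 holidays fall on weekdays; the rest are weekends and were already excluded.
Business days: 35 − 1 = 34.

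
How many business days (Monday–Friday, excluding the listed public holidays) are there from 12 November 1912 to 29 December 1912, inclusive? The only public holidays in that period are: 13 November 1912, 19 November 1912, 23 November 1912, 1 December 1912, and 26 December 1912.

31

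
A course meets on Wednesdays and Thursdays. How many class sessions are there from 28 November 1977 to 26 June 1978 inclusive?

28 November 1977 is a Monday.
From 28 November 1977 to 26 June 1978 is 211 days inclusive.
211 = 7 × 30 + 1, so there are 30 full weeks plus 1 extra day.
Each full week contributes 2 days from the set (Wed, Thu): 30 × 2 = 60.
The 1 extra day is Mon — none qualify.
Total: 60 + 0 = 60.

60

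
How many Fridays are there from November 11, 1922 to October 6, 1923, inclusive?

47 Fridays

November 11, 1922 is a Saturday.
That's 330 days from start to end, counting both.
330 = 7 × 47 + 1, so there are 47 full weeks plus 1 extra day.
Each full week contributes one Friday: 47 so far.
The 1 extra day is Sat — none qualify.
Total: 47 + 0 = 47.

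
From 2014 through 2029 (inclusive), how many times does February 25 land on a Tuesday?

3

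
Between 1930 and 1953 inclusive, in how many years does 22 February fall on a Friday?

3

Day of week of February 22 in each year:
1930: Sat, 1931: Sun, 1932: Mon, 1933: Wed, 1934: Thu, 1935: Fri ✓, 1936: Sat, 1937: Mon, 1938: Tue, 1939: Wed, 1940: Thu, 1941: Sat, 1942: Sun, 1943: Mon, 1944: Tue, 1945: Thu, 1946: Fri ✓, 1947: Sat, 1948: Sun, 1949: Tue, 1950: Wed, 1951: Thu, 1952: Fri ✓, 1953: Sun
Fridays: 1935, 1946, 1952.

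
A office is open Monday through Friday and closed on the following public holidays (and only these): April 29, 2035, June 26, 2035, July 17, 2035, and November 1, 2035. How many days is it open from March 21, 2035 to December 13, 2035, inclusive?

189 business days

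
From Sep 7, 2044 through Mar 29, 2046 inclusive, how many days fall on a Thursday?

82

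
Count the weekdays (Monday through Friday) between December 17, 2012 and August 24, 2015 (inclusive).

December 17, 2012 is a Monday.
The range spans 981 days (inclusive of both endpoints).
981 = 7 × 140 + 1, so there are 140 full weeks plus 1 extra day.
Each full week contributes 5 weekdays (Mon–Fri): 140 × 5 = 700.
The 1 extra day is Monday — 1 of them qualifies.
Total: 700 + 1 = 701.

701 weekdays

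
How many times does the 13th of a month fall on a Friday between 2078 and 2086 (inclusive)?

Friday-the-13ths by year:
2078: May
2079: Jan, Oct
2080: Sep, Dec
2081: Jun
2082: Feb, Mar, Nov
2083: Aug
2084: Oct
2085: Apr, Jul
2086: Sep, Dec

15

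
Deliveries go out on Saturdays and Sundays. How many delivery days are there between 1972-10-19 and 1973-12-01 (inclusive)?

1972-10-19 is a Thursday.
The range spans 409 days (inclusive of both endpoints).
409 = 7 × 58 + 3, so there are 58 full weeks plus 3 extra days.
Each full week contributes 2 days from the set (Sat, Sun): 58 × 2 = 116.
The 3 extra days are Thu, Fri, Sat — 1 of them qualifies.
Total: 116 + 1 = 117.

117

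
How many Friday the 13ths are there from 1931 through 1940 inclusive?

18

Friday-the-13ths by year:
1931: Feb, Mar, Nov
1932: May
1933: Jan, Oct
1934: Apr, Jul
1935: Sep, Dec
1936: Mar, Nov
1937: Aug
1938: May
1939: Jan, Oct
1940: Sep, Dec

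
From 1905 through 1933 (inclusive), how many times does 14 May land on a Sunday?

Day of week of May 14 in each year:
1905: Sun ✓, 1906: Mon, 1907: Tue, 1908: Thu, 1909: Fri, 1910: Sat, 1911: Sun ✓, 1912: Tue, 1913: Wed, 1914: Thu, 1915: Fri, 1916: Sun ✓, 1917: Mon, 1918: Tue, 1919: Wed, 1920: Fri, 1921: Sat, 1922: Sun ✓, 1923: Mon, 1924: Wed, 1925: Thu, 1926: Fri, 1927: Sat, 1928: Mon, 1929: Tue, 1930: Wed, 1931: Thu, 1932: Sat, 1933: Sun ✓
Sundays: 1905, 1911, 1916, 1922, 1933.

5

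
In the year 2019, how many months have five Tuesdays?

5

A month has five Tuesdays exactly when Tuesday falls within its first (length − 28) days.
Jan: 31 days, starts Tue → 5 of Tue, Wed, Thu ✓
Feb: 28 days, starts Fri → 5 of (none)
Mar: 31 days, starts Fri → 5 of Fri, Sat, Sun
Apr: 30 days, starts Mon → 5 of Mon, Tue ✓
May: 31 days, starts Wed → 5 of Wed, Thu, Fri
Jun: 30 days, starts Sat → 5 of Sat, Sun
Jul: 31 days, starts Mon → 5 of Mon, Tue, Wed ✓
Aug: 31 days, starts Thu → 5 of Thu, Fri, Sat
Sep: 30 days, starts Sun → 5 of Sun, Mon
Oct: 31 days, starts Tue → 5 of Tue, Wed, Thu ✓
Nov: 30 days, starts Fri → 5 of Fri, Sat
Dec: 31 days, starts Sun → 5 of Sun, Mon, Tue ✓
Months with five Tuesdays: Jan, Apr, Jul, Oct, Dec.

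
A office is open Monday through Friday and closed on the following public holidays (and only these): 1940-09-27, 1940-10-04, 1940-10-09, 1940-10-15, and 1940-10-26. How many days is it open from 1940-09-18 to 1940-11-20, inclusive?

42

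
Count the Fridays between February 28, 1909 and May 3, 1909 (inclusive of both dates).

9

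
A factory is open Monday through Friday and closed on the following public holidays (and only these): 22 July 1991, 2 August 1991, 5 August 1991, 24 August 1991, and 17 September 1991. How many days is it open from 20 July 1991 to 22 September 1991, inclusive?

20 July 1991 is a Saturday.
The range spans 65 days (inclusive of both endpoints).
65 = 7 × 9 + 2, so there are 9 full weeks plus 2 extra days.
Each full week contributes 5 weekdays (Mon–Fri): 9 × 5 = 45.
The 2 extra days are Sat, Sun — none qualify.
Total: 45 + 0 = 45.
Holidays: 22 July 1991 (Mon); 2 August 1991 (Fri); 5 August 1991 (Mon); 24 August 1991 (Sat); 17 September 1991 (Tue).
4 of the 5 holidays fall on weekdays; the rest are weekends and were already excluded.
Business days: 45 − 4 = 41.

41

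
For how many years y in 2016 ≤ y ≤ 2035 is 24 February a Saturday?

4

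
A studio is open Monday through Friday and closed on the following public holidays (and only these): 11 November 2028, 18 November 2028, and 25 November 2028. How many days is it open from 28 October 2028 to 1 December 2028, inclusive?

25 working days

28 October 2028 is a Saturday.
The range spans 35 days (inclusive of both endpoints).
35 = 7 × 5, so the span is exactly 5 full weeks.
Each full week contributes 5 weekdays (Mon–Fri): 5 × 5 = 25.
Total: 25.
Holidays: 11 November 2028 (Sat); 18 November 2028 (Sat); 25 November 2028 (Sat).
None of the 3 holidays fall on a weekday, so nothing to subtract.
Business days: 25 − 0 = 25.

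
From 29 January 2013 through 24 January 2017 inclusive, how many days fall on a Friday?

29 January 2013 is a Tuesday.
The range spans 1457 days (inclusive of both endpoints).
1457 = 7 × 208 + 1, so there are 208 full weeks plus 1 extra day.
Each full week contributes one Friday: 208 so far.
The 1 extra day is Tuesday — none qualify.
Total: 208 + 0 = 208.

208 Fridays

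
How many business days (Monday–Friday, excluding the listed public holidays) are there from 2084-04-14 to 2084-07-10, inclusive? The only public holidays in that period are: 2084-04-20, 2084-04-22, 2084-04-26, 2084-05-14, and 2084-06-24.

60

2084-04-14 is a Friday.
From 2084-04-14 to 2084-07-10 is 88 days inclusive.
88 = 7 × 12 + 4, so there are 12 full weeks plus 4 extra days.
Each full week contributes 5 weekdays (Mon–Fri): 12 × 5 = 60.
The 4 extra days are Friday, Saturday, Sunday, Monday — 2 of them qualify.
Total: 60 + 2 = 62.
Holidays: 2084-04-20 (Thu); 2084-04-22 (Sat); 2084-04-26 (Wed); 2084-05-14 (Sun); 2084-06-24 (Sat).
2 of the 5 holidays fall on weekdays; the rest are weekends and were already excluded.
Business days: 62 − 2 = 60.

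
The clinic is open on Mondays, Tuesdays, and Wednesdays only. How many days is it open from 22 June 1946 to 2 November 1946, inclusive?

57

22 June 1946 is a Saturday.
The range spans 134 days (inclusive of both endpoints).
134 = 7 × 19 + 1, so there are 19 full weeks plus 1 extra day.
Each full week contributes 3 days from the set (Mon, Tue, Wed): 19 × 3 = 57.
The 1 extra day is Sat — none qualify.
Total: 57 + 0 = 57.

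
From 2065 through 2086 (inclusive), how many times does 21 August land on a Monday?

Day of week of August 21 in each year:
2065: Fri, 2066: Sat, 2067: Sun, 2068: Tue, 2069: Wed, 2070: Thu, 2071: Fri, 2072: Sun, 2073: Mon ✓, 2074: Tue, 2075: Wed, 2076: Fri, 2077: Sat, 2078: Sun, 2079: Mon ✓, 2080: Wed, 2081: Thu, 2082: Fri, 2083: Sat, 2084: Mon ✓, 2085: Tue, 2086: Wed
Mondays: 2073, 2079, 2084.

3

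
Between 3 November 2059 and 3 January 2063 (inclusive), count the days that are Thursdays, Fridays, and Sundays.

495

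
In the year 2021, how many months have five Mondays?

4

A month has five Mondays exactly when Monday falls within its first (length − 28) days.
Jan: 31 days, starts Fri → 5 of Fri, Sat, Sun
Feb: 28 days, starts Mon → 5 of (none)
Mar: 31 days, starts Mon → 5 of Mon, Tue, Wed ✓
Apr: 30 days, starts Thu → 5 of Thu, Fri
May: 31 days, starts Sat → 5 of Sat, Sun, Mon ✓
Jun: 30 days, starts Tue → 5 of Tue, Wed
Jul: 31 days, starts Thu → 5 of Thu, Fri, Sat
Aug: 31 days, starts Sun → 5 of Sun, Mon, Tue ✓
Sep: 30 days, starts Wed → 5 of Wed, Thu
Oct: 31 days, starts Fri → 5 of Fri, Sat, Sun
Nov: 30 days, starts Mon → 5 of Mon, Tue ✓
Dec: 31 days, starts Wed → 5 of Wed, Thu, Fri
Months with five Mondays: Mar, May, Aug, Nov.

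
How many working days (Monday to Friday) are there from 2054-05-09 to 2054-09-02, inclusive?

83

2054-05-09 is a Saturday.
The range spans 117 days (inclusive of both endpoints).
117 = 7 × 16 + 5, so there are 16 full weeks plus 5 extra days.
Each full week contributes 5 weekdays (Mon–Fri): 16 × 5 = 80.
The 5 extra days are Saturday, Sunday, Monday, Tuesday, Wednesday — 3 of them qualify.
Total: 80 + 3 = 83.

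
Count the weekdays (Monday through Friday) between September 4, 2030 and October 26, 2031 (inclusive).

298

September 4, 2030 is a Wednesday.
That's 418 days from start to end, counting both.
418 = 7 × 59 + 5, so there are 59 full weeks plus 5 extra days.
Each full week contributes 5 weekdays (Mon–Fri): 59 × 5 = 295.
The 5 extra days are Wed, Thu, Fri, Sat, Sun — 3 of them qualify.
Total: 295 + 3 = 298.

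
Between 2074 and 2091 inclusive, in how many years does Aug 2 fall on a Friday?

Day of week of August 2 in each year:
2074: Thu, 2075: Fri ✓, 2076: Sun, 2077: Mon, 2078: Tue, 2079: Wed, 2080: Fri ✓, 2081: Sat, 2082: Sun, 2083: Mon, 2084: Wed, 2085: Thu, 2086: Fri ✓, 2087: Sat, 2088: Mon, 2089: Tue, 2090: Wed, 2091: Thu
Fridays: 2075, 2080, 2086.

3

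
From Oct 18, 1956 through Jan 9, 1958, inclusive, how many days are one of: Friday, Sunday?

128

Oct 18, 1956 is a Thursday.
That's 449 days from start to end, counting both.
449 = 7 × 64 + 1, so there are 64 full weeks plus 1 extra day.
Each full week contributes 2 days from the set (Fri, Sun): 64 × 2 = 128.
The 1 extra day is Thu — none qualify.
Total: 128 + 0 = 128.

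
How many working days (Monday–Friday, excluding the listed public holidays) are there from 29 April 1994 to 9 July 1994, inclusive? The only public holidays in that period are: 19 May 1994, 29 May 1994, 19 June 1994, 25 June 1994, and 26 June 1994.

29 April 1994 is a Friday.
That's 72 days from start to end, counting both.
72 = 7 × 10 + 2, so there are 10 full weeks plus 2 extra days.
Each full week contributes 5 weekdays (Mon–Fri): 10 × 5 = 50.
The 2 extra days are Friday, Saturday — 1 of them qualifies.
Total: 50 + 1 = 51.
Holidays: 19 May 1994 (Thu); 29 May 1994 (Sun); 19 June 1994 (Sun); 25 June 1994 (Sat); 26 June 1994 (Sun).
1 of the 5 holidays fall on weekdays; the rest are weekends and were already excluded.
Business days: 51 − 1 = 50.

50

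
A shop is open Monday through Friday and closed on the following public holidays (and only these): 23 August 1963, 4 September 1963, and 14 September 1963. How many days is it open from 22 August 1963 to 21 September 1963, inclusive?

22 August 1963 is a Thursday.
From 22 August 1963 to 21 September 1963 is 31 days inclusive.
31 = 7 × 4 + 3, so there are 4 full weeks plus 3 extra days.
Each full week contributes 5 weekdays (Mon–Fri): 4 × 5 = 20.
The 3 extra days are Thursday, Friday, Saturday — 2 of them qualify.
Total: 20 + 2 = 22.
Holidays: 23 August 1963 (Fri); 4 September 1963 (Wed); 14 September 1963 (Sat).
2 of the 3 holidays fall on weekdays; the rest are weekends and were already excluded.
Business days: 22 − 2 = 20.

20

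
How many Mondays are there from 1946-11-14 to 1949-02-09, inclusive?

1946-11-14 is a Thursday.
From 1946-11-14 to 1949-02-09 is 819 days inclusive.
819 = 7 × 117, so the span is exactly 117 full weeks.
Each full week contributes one Monday: 117 so far.

117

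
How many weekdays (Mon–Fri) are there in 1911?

1911-01-01 is a Sunday.
The range spans 365 days (inclusive of both endpoints).
365 = 7 × 52 + 1, so there are 52 full weeks plus 1 extra day.
Each full week contributes 5 weekdays (Mon–Fri): 52 × 5 = 260.
The 1 extra day is Sun — none qualify.
Total: 260 + 0 = 260.

260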